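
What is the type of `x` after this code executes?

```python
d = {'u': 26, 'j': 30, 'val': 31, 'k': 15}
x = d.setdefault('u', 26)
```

dict.setdefault() returns the (existing or default) value

int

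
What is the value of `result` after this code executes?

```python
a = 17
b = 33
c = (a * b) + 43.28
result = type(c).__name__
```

a is int; b is int; c is float; result = 'float'

'float'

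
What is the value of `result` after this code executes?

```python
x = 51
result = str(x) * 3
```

x = 51; result = '515151'

'515151'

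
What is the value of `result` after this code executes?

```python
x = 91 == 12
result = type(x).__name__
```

x is bool; result = 'bool'

'bool'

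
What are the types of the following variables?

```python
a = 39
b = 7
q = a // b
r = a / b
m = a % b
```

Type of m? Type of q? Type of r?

% of ints returns int; // returns int; / returns float

int, int, float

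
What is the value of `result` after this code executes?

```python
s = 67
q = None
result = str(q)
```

s = 67; q = None; result = 'None'

'None'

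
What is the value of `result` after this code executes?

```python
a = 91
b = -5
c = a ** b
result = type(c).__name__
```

a is int; b is int; c is float; result = 'float'

'float'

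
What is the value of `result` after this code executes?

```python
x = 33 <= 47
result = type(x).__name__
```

x is bool; result = 'bool'

'bool'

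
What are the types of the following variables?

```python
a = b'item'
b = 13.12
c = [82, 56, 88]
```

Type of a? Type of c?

a is assigned a bytes literal (b'...' prefix); c is assigned a list literal (square brackets)

bytes, list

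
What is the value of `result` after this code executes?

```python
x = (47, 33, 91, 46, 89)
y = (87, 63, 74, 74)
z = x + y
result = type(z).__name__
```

x is tuple; y is tuple; z is tuple; result = 'tuple'

'tuple'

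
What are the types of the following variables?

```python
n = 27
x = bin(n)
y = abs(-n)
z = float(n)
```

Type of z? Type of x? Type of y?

float() returns float; bin() returns str; abs() of int returns int

float, str, int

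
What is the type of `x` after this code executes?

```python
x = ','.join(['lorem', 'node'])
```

str.join() returns str

str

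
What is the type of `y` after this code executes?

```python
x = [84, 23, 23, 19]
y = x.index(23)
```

list.index() returns int

int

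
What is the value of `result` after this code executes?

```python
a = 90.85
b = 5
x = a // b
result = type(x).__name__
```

a is float; b is int; x is float; result = 'float'

'float'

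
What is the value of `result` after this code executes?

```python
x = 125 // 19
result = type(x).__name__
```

x is int; result = 'int'

'int'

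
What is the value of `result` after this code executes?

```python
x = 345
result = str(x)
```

x = 345; result = '345'

'345'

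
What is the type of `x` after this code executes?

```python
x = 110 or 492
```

'or' returns first truthy value (int)

int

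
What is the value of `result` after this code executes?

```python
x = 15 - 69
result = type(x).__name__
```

x is int; result = 'int'

'int'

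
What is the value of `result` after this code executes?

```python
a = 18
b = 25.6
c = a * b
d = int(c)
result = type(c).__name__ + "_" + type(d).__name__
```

a is int; b is float; c is float; d is int; result = 'float_int'

'float_int'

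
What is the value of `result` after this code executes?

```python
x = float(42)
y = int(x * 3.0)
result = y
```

x = 42.0; y = 126; result = 126

126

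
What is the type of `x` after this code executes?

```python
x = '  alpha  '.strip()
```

str.strip() returns str

str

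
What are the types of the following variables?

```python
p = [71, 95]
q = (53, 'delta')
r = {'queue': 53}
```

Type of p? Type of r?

p is assigned a list literal (square brackets); r is assigned a dict literal ({key: value})

list, dict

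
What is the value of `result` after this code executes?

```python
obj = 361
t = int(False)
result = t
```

obj = 361; t = 0; result = 0

0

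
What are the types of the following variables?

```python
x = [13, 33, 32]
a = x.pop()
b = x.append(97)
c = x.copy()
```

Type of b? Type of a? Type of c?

append() returns None; pop() returns element; copy() returns list

NoneType, int, list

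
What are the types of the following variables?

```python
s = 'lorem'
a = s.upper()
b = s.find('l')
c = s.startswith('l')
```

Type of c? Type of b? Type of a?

startswith() returns bool; find() returns int; upper() returns str

bool, int, str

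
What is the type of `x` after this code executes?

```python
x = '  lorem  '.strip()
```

str.strip() returns str

str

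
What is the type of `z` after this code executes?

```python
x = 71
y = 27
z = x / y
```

int / int = float

float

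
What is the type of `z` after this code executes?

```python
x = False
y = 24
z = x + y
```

bool + int = int (bool is subclass of int)

int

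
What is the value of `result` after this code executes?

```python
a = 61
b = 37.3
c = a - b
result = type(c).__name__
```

a is int; b is float; c is float; result = 'float'

'float'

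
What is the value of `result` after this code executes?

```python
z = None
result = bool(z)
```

z = None; result = False

False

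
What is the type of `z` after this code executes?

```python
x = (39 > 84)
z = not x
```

'not' returns bool

bool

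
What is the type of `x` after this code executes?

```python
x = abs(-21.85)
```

abs() of float returns float

float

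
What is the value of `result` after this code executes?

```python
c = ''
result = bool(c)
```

c = ''; result = False

False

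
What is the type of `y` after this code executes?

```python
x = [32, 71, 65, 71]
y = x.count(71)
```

list.count() returns int

int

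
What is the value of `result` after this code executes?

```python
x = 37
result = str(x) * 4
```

x = 37; result = '37373737'

'37373737'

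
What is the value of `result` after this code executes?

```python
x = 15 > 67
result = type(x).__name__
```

x is bool; result = 'bool'

'bool'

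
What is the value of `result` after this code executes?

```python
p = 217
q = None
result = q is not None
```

p = 217; q = None; result = False

False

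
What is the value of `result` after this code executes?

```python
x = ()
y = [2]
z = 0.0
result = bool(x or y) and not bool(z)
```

x = (); y = [2]; z = 0.0; result = True

True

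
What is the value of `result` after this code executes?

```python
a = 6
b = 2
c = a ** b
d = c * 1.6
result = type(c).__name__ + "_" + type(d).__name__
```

a is int; b is int; c is int; d is float; result = 'int_float'

'int_float'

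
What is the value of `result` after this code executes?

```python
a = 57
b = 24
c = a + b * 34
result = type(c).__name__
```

a is int; b is int; c is int; result = 'int'

'int'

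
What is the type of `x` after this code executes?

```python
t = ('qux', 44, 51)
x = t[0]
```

Index 0 of tuple is a str literal

str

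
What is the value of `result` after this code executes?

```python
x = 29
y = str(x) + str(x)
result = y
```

x = 29; y = '2929'; result = '2929'

'2929'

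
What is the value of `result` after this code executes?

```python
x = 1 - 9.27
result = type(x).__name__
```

x is float; result = 'float'

'float'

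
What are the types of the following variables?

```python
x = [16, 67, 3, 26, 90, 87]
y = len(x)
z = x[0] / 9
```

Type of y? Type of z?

len() returns int; int / int = float

int, float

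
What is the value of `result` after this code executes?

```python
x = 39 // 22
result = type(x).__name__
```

x is int; result = 'int'

'int'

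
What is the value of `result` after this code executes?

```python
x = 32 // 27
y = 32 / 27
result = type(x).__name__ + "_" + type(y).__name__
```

x is int; y is float; result = 'int_float'

'int_float'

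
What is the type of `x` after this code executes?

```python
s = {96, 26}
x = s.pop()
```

Popping from set[int] returns int

int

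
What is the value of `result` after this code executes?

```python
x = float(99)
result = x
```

x = 99.0; result = 99.0

99.0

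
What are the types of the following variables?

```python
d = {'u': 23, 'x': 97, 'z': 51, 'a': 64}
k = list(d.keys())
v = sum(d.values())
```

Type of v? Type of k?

sum of ints is int; list() converts to list

int, list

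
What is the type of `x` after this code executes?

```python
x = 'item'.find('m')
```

str.find() returns int index

int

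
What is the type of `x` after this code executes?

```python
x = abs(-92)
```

abs() of int returns int

int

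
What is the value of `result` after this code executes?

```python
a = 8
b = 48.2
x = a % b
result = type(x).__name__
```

a is int; b is float; x is float; result = 'float'

'float'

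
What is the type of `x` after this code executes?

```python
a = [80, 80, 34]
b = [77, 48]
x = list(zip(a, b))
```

list(zip()) returns a list of tuples

list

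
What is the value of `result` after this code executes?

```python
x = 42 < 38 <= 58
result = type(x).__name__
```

x is bool; result = 'bool'

'bool'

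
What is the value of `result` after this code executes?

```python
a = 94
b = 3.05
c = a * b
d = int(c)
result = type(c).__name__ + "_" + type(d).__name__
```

a is int; b is float; c is float; d is int; result = 'float_int'

'float_int'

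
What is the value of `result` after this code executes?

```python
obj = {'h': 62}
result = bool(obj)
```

obj = {'h': 62}; result = True

True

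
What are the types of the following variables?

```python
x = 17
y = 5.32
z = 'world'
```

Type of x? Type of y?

x is assigned a bare integer (no decimal point), so it is an int; y is assigned a number with a decimal point, so it is a float

int, float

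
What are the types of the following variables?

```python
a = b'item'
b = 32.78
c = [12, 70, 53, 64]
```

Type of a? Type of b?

a is assigned a bytes literal (b'...' prefix); b is assigned a number with a decimal point, so it is a float

bytes, float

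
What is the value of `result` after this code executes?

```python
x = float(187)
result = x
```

x = 187.0; result = 187.0

187.0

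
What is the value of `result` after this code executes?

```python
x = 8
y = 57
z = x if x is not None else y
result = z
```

x = 8; y = 57; z = 8; result = 8

8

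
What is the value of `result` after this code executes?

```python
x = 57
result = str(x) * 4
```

x = 57; result = '57575757'

'57575757'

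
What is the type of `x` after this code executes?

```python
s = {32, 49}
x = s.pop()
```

Popping from set[int] returns int

int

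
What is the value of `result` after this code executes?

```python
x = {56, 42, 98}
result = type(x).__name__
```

x is set; result = 'set'

'set'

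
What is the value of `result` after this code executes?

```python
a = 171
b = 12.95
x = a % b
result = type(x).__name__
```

a is int; b is float; x is float; result = 'float'

'float'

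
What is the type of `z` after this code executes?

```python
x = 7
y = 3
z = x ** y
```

positive int ** positive int = int

int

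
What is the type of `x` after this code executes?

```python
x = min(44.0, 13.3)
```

min() of floats returns float

float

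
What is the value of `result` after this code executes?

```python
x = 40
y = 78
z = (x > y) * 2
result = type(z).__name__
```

x is int; y is int; z is int; result = 'int'

'int'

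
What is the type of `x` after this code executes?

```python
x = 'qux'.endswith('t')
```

str.endswith() returns bool

bool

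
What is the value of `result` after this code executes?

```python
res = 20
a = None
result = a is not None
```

res = 20; a = None; result = False

False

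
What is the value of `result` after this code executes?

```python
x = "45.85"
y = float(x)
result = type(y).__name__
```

x is str; y is float; result = 'float'

'float'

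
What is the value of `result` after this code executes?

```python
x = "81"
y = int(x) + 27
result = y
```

x = '81'; y = 108; result = 108

108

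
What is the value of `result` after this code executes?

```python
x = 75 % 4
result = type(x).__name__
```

x is int; result = 'int'

'int'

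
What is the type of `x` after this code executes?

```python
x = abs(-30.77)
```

abs() of float returns float

float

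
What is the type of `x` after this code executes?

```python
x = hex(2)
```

hex() returns str representation

str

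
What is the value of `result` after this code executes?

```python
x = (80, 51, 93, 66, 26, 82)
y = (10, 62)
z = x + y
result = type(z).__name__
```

x is tuple; y is tuple; z is tuple; result = 'tuple'

'tuple'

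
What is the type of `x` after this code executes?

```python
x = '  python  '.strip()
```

str.strip() returns str

str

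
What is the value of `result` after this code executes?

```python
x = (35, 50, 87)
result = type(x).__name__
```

x is tuple; result = 'tuple'

'tuple'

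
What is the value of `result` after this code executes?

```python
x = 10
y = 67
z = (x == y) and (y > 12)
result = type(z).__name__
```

x is int; y is int; z is bool; result = 'bool'

'bool'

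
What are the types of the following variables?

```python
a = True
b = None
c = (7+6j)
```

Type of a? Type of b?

a is assigned the constant True, which has type bool; b is assigned None, whose type is NoneType

bool, NoneType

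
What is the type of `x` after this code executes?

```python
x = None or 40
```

'or' with None returns the other truthy value

int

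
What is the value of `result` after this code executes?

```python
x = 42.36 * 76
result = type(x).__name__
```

x is float; result = 'float'

'float'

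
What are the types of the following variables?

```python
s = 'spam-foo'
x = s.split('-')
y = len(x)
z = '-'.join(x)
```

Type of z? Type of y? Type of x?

str.join() returns str; len() returns int; str.split() returns list

str, int, list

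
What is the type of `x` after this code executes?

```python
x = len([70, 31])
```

len() always returns int

int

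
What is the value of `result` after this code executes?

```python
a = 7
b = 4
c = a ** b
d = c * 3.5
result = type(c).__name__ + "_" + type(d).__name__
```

a is int; b is int; c is int; d is float; result = 'int_float'

'int_float'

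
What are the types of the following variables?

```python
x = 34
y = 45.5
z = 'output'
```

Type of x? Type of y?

x is assigned a bare integer (no decimal point), so it is an int; y is assigned a number with a decimal point, so it is a float

int, float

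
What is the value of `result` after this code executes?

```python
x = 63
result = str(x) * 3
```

x = 63; result = '636363'

'636363'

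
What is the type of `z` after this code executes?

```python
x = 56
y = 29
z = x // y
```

int // int = int

int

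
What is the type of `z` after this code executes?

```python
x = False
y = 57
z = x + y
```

bool + int = int (bool is subclass of int)

int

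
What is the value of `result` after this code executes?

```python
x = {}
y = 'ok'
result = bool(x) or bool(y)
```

x = {}; y = 'ok'; result = True

True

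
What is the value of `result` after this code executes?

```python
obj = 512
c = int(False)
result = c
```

obj = 512; c = 0; result = 0

0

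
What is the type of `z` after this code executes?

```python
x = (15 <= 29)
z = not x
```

'not' returns bool

bool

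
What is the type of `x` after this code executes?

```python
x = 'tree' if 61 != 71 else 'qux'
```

Both branches of conditional are str

str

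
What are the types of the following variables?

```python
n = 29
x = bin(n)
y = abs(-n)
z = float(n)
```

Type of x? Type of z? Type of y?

bin() returns str; float() returns float; abs() of int returns int

str, float, int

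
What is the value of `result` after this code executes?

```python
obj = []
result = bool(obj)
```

obj = []; result = False

False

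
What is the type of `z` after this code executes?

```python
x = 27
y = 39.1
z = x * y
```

int * float = float

float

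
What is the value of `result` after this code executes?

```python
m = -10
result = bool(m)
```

m = -10; result = True

True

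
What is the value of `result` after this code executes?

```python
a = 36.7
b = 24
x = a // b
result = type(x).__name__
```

a is float; b is int; x is float; result = 'float'

'float'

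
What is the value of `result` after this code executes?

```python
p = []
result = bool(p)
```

p = []; result = False

False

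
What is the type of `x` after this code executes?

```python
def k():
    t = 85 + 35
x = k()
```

Function without return returns None

NoneType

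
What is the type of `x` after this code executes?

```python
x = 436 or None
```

'or' returns first truthy value

int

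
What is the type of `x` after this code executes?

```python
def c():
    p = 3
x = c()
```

Function without return returns None

NoneType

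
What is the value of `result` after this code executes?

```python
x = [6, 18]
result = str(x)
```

x = [6, 18]; result = '[6, 18]'

'[6, 18]'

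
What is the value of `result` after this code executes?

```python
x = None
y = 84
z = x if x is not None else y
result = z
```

x = None; y = 84; z = 84; result = 84

84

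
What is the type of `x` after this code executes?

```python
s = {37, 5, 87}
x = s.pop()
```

Popping from set[int] returns int

int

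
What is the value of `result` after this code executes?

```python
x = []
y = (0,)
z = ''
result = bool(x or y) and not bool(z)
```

x = []; y = (0,); z = ''; result = True

True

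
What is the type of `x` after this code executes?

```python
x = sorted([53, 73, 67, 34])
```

sorted() always returns list

list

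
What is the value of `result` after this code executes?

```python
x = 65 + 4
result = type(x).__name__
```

x is int; result = 'int'

'int'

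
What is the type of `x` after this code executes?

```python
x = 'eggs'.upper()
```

str.upper() returns str

str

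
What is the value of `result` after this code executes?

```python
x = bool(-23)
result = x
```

x = True; result = True

True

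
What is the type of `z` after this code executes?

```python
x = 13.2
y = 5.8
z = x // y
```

float // float = float

float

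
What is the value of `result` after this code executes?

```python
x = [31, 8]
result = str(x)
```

x = [31, 8]; result = '[31, 8]'

'[31, 8]'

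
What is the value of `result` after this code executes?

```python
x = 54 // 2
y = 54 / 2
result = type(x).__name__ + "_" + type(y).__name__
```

x is int; y is float; result = 'int_float'

'int_float'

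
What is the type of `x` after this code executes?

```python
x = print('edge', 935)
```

print() returns None

NoneType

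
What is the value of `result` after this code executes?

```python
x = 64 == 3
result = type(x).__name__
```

x is bool; result = 'bool'

'bool'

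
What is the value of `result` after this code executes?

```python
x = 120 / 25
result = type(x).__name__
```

x is float; result = 'float'

'float'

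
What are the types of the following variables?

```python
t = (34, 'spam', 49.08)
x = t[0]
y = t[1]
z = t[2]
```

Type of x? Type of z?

tuple[0] is int; tuple[2] is float

int, float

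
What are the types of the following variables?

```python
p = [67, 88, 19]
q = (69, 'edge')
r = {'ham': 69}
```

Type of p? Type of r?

p is assigned a list literal (square brackets); r is assigned a dict literal ({key: value})

list, dict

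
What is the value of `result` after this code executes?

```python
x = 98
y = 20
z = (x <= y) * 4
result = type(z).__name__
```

x is int; y is int; z is int; result = 'int'

'int'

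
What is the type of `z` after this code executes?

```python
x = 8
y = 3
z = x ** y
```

positive int ** positive int = int

int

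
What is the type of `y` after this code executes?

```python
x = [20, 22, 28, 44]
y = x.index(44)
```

list.index() returns int

int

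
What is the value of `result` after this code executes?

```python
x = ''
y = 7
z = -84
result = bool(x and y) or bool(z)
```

x = ''; y = 7; z = -84; result = True

True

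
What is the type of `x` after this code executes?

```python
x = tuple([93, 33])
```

tuple() constructor returns tuple

tuple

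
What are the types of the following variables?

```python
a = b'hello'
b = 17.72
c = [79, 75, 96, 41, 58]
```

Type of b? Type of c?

b is assigned a number with a decimal point, so it is a float; c is assigned a list literal (square brackets)

float, list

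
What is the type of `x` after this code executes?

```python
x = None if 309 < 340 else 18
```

309 < 340 is True, so the if branch is taken

NoneType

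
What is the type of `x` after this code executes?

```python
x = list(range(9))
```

list(range()) returns list

list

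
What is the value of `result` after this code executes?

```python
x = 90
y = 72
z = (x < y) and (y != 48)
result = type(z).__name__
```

x is int; y is int; z is bool; result = 'bool'

'bool'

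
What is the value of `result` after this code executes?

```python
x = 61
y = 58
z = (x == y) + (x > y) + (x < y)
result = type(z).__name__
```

x is int; y is int; z is int; result = 'int'

'int'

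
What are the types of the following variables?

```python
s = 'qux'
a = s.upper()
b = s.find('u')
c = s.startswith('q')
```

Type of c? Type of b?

startswith() returns bool; find() returns int

bool, int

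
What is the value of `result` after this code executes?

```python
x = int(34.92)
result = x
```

x = 34; result = 34

34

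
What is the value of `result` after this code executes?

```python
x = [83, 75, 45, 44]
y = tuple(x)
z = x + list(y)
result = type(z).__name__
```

x is list; y is tuple; z is list; result = 'list'

'list'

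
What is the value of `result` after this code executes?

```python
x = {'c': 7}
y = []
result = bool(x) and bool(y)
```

x = {'c': 7}; y = []; result = False

False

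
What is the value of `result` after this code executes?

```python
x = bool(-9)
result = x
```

x = True; result = True

True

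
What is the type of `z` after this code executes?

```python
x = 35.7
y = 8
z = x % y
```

float % int = float

float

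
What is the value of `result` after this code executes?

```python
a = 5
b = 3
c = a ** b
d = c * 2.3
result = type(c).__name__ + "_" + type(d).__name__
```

a is int; b is int; c is int; d is float; result = 'int_float'

'int_float'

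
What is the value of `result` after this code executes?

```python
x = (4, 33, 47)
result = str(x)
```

x = (4, 33, 47); result = '(4, 33, 47)'

'(4, 33, 47)'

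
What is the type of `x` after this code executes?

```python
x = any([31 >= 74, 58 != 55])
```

any() returns bool

bool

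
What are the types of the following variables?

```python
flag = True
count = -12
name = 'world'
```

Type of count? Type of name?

count is assigned a bare integer (no decimal point), so it is an int; name is assigned a quoted string literal, so it is a str

int, str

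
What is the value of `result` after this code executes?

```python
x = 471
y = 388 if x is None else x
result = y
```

x = 471; y = 471; result = 471

471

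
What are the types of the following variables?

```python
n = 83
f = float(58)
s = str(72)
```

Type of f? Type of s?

f is assigned the result of calling float(), which returns a float; s is assigned the result of calling str(), which returns a str

float, str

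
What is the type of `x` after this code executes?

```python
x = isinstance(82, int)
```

isinstance() returns bool

bool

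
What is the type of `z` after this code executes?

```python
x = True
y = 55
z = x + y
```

bool + int = int (bool is subclass of int)

int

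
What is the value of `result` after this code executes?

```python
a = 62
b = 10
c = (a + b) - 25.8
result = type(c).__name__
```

a is int; b is int; c is float; result = 'float'

'float'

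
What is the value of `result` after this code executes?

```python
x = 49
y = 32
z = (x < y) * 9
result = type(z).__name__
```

x is int; y is int; z is int; result = 'int'

'int'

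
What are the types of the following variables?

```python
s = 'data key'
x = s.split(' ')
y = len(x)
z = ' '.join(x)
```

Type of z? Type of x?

str.join() returns str; str.split() returns list

str, list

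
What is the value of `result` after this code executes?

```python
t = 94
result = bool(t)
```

t = 94; result = True

True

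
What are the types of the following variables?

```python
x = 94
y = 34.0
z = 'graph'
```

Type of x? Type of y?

x is assigned a bare integer (no decimal point), so it is an int; y is assigned a number with a decimal point, so it is a float

int, float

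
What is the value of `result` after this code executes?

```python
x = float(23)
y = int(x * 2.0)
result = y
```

x = 23.0; y = 46; result = 46

46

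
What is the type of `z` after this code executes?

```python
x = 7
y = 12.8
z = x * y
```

int * float = float

float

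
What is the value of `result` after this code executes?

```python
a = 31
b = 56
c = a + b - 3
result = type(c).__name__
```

a is int; b is int; c is int; result = 'int'

'int'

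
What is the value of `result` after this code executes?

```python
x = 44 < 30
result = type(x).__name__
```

x is bool; result = 'bool'

'bool'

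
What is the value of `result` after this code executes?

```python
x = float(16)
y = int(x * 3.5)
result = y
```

x = 16.0; y = 56; result = 56

56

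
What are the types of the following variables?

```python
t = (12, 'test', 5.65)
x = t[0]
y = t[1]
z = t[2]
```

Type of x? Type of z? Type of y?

tuple[0] is int; tuple[2] is float; tuple[1] is str

int, float, str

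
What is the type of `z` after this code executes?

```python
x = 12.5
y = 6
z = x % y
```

float % int = float

float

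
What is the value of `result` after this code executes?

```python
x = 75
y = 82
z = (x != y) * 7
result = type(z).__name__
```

x is int; y is int; z is int; result = 'int'

'int'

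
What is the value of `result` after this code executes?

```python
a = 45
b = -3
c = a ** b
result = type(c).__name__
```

a is int; b is int; c is float; result = 'float'

'float'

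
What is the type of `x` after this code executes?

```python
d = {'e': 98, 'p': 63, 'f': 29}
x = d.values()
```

.values() returns dict_values view

dict_values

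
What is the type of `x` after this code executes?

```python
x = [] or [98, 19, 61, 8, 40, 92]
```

'or' returns first truthy value (list)

list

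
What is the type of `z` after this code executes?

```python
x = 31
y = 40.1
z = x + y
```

int + float = float

float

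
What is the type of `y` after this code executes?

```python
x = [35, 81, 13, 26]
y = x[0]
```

Indexing list[int] returns int

int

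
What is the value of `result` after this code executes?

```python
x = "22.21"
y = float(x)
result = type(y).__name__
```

x is str; y is float; result = 'float'

'float'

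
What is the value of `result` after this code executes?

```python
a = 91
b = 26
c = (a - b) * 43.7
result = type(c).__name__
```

a is int; b is int; c is float; result = 'float'

'float'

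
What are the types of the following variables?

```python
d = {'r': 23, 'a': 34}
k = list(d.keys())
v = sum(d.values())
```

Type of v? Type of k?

sum of ints is int; list() converts to list

int, list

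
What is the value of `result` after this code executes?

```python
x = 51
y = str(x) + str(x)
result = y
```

x = 51; y = '5151'; result = '5151'

'5151'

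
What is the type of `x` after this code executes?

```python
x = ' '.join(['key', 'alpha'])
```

str.join() returns str

str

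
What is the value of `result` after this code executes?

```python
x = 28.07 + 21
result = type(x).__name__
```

x is float; result = 'float'

'float'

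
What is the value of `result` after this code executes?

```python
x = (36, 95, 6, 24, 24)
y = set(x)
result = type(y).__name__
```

x is tuple; y is set; result = 'set'

'set'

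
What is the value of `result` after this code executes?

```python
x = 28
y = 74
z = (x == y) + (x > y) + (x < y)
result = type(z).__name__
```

x is int; y is int; z is int; result = 'int'

'int'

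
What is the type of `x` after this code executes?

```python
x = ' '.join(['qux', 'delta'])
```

str.join() returns str

str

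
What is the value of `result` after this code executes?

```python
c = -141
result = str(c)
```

c = -141; result = '-141'

'-141'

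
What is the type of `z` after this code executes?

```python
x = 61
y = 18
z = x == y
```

Equality comparison returns bool

bool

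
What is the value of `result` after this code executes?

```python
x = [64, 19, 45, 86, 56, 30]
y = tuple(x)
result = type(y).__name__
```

x is list; y is tuple; result = 'tuple'

'tuple'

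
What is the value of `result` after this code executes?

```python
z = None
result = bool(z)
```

z = None; result = False

False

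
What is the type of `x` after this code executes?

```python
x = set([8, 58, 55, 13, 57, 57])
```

set() constructor returns set

set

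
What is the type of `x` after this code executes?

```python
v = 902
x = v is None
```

'is' comparison returns bool

bool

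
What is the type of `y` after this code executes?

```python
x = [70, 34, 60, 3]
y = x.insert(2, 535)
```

list.insert() returns None

NoneType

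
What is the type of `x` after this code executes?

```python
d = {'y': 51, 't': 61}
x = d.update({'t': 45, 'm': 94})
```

dict.update() returns None

NoneType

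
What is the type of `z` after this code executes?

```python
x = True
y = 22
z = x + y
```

bool + int = int (bool is subclass of int)

int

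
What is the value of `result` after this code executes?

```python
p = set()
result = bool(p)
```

p = set(); result = False

False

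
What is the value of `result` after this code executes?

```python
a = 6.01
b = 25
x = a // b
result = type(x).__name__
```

a is float; b is int; x is float; result = 'float'

'float'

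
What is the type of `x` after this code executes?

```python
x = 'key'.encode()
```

str.encode() returns bytes

bytes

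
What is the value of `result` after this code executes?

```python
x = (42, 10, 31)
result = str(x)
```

x = (42, 10, 31); result = '(42, 10, 31)'

'(42, 10, 31)'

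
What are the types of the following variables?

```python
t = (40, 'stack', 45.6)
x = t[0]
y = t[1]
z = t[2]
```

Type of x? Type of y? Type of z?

tuple[0] is int; tuple[1] is str; tuple[2] is float

int, str, float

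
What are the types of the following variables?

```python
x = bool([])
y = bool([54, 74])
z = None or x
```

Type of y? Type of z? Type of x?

bool() returns bool; None or bool returns the bool; bool() returns bool

bool, bool, bool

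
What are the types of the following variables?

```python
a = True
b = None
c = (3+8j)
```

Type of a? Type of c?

a is assigned the constant True, which has type bool; c is assigned (3+8j), an int plus an imaginary literal (j suffix), which evaluates to complex

bool, complex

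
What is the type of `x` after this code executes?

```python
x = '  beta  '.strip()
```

str.strip() returns str

str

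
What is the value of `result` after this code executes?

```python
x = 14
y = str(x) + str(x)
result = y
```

x = 14; y = '1414'; result = '1414'

'1414'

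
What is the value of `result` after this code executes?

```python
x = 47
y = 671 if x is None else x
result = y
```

x = 47; y = 47; result = 47

47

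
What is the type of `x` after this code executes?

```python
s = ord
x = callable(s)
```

callable() returns bool

bool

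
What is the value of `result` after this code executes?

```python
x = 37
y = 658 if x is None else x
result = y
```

x = 37; y = 37; result = 37

37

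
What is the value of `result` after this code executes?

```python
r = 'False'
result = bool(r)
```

r = 'False'; result = True

True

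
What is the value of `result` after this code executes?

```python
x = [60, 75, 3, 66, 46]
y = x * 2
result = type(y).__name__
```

x is list; y is list; result = 'list'

'list'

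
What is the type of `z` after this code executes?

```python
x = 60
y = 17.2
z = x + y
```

int + float = float

float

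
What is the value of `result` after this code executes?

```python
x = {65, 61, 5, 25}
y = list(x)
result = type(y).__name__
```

x is set; y is list; result = 'list'

'list'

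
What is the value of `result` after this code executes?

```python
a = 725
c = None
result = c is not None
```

a = 725; c = None; result = False

False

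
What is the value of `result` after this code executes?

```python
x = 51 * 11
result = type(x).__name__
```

x is int; result = 'int'

'int'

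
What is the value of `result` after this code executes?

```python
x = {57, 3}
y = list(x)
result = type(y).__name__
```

x is set; y is list; result = 'list'

'list'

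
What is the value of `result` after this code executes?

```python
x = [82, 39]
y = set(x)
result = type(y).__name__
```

x is list; y is set; result = 'set'

'set'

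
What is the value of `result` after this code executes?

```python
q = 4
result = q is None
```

q = 4; result = False

False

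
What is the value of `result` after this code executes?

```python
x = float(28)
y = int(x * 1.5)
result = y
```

x = 28.0; y = 42; result = 42

42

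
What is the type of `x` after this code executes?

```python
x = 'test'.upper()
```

str.upper() returns str

str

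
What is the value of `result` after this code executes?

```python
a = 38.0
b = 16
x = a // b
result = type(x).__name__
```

a is float; b is int; x is float; result = 'float'

'float'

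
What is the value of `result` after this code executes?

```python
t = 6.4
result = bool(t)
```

t = 6.4; result = True

True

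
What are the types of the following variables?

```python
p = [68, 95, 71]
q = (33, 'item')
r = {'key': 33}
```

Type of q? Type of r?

q is assigned a tuple (parenthesized, comma-separated values); r is assigned a dict literal ({key: value})

tuple, dict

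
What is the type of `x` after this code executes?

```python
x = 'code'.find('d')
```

str.find() returns int index

int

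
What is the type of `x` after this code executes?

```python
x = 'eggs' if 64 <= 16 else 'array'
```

Both branches of conditional are str

str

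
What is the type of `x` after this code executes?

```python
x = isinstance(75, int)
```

isinstance() returns bool

bool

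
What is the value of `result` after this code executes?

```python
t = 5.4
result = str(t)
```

t = 5.4; result = '5.4'

'5.4'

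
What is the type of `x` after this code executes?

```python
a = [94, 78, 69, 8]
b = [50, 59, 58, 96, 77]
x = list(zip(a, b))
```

list(zip()) returns a list of tuples

list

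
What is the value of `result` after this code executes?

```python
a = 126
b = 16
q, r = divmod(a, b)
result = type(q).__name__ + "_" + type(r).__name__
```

a is int; b is int; q is int; r is int; result = 'int_int'

'int_int'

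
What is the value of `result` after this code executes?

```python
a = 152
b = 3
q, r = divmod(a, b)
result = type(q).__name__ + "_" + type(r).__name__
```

a is int; b is int; q is int; r is int; result = 'int_int'

'int_int'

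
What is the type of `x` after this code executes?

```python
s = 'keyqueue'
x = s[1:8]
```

Slicing a str returns str

str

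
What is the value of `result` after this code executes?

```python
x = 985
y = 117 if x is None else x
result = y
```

x = 985; y = 985; result = 985

985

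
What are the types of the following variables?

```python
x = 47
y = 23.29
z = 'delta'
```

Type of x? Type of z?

x is assigned a bare integer (no decimal point), so it is an int; z is assigned a quoted string literal, so it is a str

int, str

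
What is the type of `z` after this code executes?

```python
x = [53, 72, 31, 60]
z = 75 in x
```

'in' operator returns bool

bool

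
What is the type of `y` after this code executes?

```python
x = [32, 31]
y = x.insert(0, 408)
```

list.insert() returns None

NoneType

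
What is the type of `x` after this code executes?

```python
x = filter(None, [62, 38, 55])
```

filter() returns a filter object

filter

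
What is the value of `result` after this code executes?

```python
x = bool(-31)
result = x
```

x = True; result = True

True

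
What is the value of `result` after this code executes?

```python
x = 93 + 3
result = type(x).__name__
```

x is int; result = 'int'

'int'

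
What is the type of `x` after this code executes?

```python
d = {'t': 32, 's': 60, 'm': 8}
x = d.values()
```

.values() returns dict_values view

dict_values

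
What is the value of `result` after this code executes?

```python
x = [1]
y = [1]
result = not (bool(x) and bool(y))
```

x = [1]; y = [1]; result = False

False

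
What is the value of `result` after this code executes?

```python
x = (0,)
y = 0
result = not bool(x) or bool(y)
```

x = (0,); y = 0; result = False

False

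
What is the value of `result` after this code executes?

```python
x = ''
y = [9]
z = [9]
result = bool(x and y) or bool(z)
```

x = ''; y = [9]; z = [9]; result = True

True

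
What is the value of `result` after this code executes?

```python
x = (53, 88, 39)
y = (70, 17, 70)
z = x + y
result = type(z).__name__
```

x is tuple; y is tuple; z is tuple; result = 'tuple'

'tuple'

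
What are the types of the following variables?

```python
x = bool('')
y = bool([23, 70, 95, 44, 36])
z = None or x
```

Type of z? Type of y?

None or bool returns the bool; bool() returns bool

bool, bool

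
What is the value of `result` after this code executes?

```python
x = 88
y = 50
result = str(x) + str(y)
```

x = 88; y = 50; result = '8850'

'8850'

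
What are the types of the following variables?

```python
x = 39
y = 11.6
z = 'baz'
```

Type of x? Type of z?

x is assigned a bare integer (no decimal point), so it is an int; z is assigned a quoted string literal, so it is a str

int, str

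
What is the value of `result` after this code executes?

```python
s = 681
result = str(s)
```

s = 681; result = '681'

'681'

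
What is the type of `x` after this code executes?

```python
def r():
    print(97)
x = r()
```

Function without return returns None

NoneType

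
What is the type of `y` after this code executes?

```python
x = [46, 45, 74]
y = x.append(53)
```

list.append() returns None (mutates in place)

NoneType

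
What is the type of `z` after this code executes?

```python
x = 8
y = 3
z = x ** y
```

positive int ** positive int = int

int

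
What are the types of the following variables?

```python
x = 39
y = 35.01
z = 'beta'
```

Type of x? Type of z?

x is assigned a bare integer (no decimal point), so it is an int; z is assigned a quoted string literal, so it is a str

int, str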